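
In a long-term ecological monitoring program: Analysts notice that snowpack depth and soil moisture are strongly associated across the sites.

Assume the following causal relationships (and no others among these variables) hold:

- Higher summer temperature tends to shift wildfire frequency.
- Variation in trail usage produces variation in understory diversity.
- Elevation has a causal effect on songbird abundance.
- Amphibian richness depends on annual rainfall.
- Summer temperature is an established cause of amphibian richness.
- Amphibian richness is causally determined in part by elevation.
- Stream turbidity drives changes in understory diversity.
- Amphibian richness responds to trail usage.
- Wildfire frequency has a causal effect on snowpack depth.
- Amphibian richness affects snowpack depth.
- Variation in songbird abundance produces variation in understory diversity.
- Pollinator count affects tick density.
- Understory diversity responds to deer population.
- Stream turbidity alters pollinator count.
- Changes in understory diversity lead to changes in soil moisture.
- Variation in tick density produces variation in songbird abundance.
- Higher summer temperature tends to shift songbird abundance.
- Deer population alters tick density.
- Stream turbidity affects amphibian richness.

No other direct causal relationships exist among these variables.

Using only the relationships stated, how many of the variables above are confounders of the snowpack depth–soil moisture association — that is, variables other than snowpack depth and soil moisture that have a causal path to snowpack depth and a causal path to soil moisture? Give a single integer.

4

The common causes are: elevation (to snowpack depth via elevation → amphibian richness → snowpack depth; to soil moisture via elevation → songbird abundance → understory diversity → soil moisture); stream turbidity (to snowpack depth via stream turbidity → amphibian richness → snowpack depth; to soil moisture via stream turbidity → understory diversity → soil moisture); summer temperature (to snowpack depth via summer temperature → amphibian richness → snowpack depth; to soil moisture via summer temperature → songbird abundance → understory diversity → soil moisture); trail usage (to snowpack depth via trail usage → amphibian richness → snowpack depth; to soil moisture via trail usage → understory diversity → soil moisture).
Every other variable lacks a causal path to at least one of snowpack depth and soil moisture.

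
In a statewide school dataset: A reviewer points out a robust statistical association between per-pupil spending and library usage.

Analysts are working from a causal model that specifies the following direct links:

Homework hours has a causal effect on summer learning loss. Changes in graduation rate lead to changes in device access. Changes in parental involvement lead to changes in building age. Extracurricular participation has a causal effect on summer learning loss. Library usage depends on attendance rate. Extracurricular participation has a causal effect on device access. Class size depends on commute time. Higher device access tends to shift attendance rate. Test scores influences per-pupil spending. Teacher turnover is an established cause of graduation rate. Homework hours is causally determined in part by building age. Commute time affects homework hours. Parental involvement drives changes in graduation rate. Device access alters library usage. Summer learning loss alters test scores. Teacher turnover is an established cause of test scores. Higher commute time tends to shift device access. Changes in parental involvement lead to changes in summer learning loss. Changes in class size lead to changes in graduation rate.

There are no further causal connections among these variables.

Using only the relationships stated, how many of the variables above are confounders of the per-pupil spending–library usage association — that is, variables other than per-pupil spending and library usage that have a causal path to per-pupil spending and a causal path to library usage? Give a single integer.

4

The common causes are: commute time (to per-pupil spending via commute time → homework hours → summer learning loss → test scores → per-pupil spending; to library usage via commute time → device access → library usage); extracurricular participation (to per-pupil spending via extracurricular participation → summer learning loss → test scores → per-pupil spending; to library usage via extracurricular participation → device access → library usage); parental involvement (to per-pupil spending via parental involvement → summer learning loss → test scores → per-pupil spending; to library usage via parental involvement → graduation rate → device access → library usage); teacher turnover (to per-pupil spending via teacher turnover → test scores → per-pupil spending; to library usage via teacher turnover → graduation rate → device access → library usage).
Every other variable lacks a causal path to at least one of per-pupil spending and library usage.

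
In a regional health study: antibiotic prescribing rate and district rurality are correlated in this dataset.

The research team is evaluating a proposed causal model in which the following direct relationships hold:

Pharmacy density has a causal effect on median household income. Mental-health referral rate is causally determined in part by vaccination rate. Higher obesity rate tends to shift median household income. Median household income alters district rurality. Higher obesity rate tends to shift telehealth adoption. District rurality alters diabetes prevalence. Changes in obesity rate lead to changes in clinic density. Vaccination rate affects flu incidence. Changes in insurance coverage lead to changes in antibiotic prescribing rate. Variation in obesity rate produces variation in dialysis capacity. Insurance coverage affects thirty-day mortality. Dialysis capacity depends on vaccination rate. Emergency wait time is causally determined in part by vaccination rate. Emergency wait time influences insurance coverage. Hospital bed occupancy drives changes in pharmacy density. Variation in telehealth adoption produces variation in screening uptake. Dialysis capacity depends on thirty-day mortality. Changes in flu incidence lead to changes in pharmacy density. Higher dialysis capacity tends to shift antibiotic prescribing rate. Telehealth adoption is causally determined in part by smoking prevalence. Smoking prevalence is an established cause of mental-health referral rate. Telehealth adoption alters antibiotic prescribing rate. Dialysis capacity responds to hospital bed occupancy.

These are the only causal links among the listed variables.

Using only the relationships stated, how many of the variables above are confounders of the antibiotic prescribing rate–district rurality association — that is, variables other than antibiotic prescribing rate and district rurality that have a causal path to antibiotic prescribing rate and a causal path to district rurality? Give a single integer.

The common causes are: hospital bed occupancy (to antibiotic prescribing rate via hospital bed occupancy → dialysis capacity → antibiotic prescribing rate; to district rurality via hospital bed occupancy → pharmacy density → median household income → district rurality); obesity rate (to antibiotic prescribing rate via obesity rate → telehealth adoption → antibiotic prescribing rate; to district rurality via obesity rate → median household income → district rurality); vaccination rate (to antibiotic prescribing rate via vaccination rate → dialysis capacity → antibiotic prescribing rate; to district rurality via vaccination rate → flu incidence → pharmacy density → median household income → district rurality).
Every other variable lacks a causal path to at least one of antibiotic prescribing rate and district rurality.

3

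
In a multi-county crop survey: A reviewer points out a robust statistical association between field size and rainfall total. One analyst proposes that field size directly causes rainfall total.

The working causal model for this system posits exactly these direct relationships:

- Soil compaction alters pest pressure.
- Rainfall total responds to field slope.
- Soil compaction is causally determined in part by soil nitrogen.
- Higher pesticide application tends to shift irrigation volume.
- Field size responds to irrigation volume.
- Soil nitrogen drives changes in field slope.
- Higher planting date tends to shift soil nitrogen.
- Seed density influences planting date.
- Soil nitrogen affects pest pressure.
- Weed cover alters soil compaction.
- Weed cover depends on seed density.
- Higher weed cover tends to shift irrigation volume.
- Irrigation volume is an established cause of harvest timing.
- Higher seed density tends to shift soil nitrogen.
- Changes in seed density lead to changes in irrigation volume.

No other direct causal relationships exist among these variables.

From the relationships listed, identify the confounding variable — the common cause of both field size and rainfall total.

Seed density has a causal path to field size (seed density → irrigation volume → field size) and a separate causal path to rainfall total (seed density → soil nitrogen → field slope → rainfall total), so it is a common cause of both.
No stated relationship gives field size a causal route to rainfall total, so the correlation is explained by the shared upstream cause rather than a direct effect.

seed density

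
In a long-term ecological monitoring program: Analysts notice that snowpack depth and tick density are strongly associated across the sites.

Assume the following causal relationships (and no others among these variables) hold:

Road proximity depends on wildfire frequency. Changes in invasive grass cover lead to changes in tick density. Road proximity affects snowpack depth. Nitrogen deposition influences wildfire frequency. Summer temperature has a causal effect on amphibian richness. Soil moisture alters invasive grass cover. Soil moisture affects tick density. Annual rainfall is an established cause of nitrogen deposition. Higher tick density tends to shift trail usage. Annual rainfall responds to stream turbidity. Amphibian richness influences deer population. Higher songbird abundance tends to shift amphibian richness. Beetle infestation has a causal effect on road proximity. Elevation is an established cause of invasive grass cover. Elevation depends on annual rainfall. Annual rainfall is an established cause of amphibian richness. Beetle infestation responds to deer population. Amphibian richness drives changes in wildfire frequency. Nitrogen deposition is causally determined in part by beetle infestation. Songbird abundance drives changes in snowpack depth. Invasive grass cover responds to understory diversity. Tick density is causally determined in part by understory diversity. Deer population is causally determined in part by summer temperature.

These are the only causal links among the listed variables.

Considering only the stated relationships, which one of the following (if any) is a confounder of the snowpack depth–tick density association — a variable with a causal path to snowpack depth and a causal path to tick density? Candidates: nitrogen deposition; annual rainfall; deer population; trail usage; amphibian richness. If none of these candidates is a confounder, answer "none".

annual rainfall

Annual rainfall causes snowpack depth (annual rainfall → nitrogen deposition → wildfire frequency → road proximity → snowpack depth) and also causes tick density (annual rainfall → elevation → invasive grass cover → tick density); it is a common cause of both.
Each of the other candidates lacks a causal path to at least one of snowpack depth and tick density, so they do not confound the relationship.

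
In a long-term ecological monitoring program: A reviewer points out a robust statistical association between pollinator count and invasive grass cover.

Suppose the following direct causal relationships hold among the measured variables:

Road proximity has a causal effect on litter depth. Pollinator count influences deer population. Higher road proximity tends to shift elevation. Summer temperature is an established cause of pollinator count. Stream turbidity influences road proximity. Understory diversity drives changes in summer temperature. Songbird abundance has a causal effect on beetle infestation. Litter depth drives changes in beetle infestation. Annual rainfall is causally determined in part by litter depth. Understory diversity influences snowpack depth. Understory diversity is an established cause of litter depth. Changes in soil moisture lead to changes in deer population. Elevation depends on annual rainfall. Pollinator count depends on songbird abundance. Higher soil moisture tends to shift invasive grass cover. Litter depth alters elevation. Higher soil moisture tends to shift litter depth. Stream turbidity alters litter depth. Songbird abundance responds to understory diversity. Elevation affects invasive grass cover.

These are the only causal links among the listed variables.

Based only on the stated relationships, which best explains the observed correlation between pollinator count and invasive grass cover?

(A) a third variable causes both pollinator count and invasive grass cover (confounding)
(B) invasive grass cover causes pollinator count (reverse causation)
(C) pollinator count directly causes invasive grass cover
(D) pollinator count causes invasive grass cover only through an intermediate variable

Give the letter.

A

Understory diversity causes pollinator count (understory diversity → songbird abundance → pollinator count) and invasive grass cover (understory diversity → litter depth → elevation → invasive grass cover) — a common cause creating the correlation.
There is no stated path from pollinator count to invasive grass cover or from invasive grass cover to pollinator count, so neither direct nor reverse causation applies.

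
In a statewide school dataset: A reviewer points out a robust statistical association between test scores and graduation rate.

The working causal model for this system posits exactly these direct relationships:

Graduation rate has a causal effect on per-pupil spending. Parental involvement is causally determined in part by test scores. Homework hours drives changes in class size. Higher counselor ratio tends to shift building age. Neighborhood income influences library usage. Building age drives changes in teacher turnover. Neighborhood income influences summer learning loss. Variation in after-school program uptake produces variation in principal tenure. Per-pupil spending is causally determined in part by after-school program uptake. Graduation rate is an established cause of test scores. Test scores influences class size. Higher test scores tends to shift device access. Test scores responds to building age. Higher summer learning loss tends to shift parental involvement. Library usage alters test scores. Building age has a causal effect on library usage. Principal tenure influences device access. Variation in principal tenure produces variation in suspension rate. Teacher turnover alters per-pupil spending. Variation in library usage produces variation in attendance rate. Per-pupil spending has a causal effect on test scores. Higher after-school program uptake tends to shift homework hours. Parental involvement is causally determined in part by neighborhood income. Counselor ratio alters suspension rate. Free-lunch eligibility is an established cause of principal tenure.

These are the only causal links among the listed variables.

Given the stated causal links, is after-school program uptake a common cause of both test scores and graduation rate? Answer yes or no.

no

After-school program uptake has no stated causal path to graduation rate. A confounder must cause both variables, so after-school program uptake does not qualify.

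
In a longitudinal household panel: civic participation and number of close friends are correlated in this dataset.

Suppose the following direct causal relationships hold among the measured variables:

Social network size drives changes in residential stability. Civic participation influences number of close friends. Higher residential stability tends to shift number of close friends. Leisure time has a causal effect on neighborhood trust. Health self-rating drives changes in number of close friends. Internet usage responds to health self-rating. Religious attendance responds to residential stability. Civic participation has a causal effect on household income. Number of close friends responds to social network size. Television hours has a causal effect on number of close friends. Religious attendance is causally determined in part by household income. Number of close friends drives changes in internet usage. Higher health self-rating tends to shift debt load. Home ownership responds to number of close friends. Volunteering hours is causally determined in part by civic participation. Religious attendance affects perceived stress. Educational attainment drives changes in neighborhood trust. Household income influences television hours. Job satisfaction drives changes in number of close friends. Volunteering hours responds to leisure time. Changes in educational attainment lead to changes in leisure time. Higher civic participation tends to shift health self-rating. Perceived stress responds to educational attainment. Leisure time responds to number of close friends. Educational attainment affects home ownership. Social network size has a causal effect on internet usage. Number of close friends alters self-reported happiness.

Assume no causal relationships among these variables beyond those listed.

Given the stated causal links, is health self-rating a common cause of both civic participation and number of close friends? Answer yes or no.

Health self-rating has no stated causal path to civic participation. A confounder must cause both variables, so health self-rating does not qualify.

no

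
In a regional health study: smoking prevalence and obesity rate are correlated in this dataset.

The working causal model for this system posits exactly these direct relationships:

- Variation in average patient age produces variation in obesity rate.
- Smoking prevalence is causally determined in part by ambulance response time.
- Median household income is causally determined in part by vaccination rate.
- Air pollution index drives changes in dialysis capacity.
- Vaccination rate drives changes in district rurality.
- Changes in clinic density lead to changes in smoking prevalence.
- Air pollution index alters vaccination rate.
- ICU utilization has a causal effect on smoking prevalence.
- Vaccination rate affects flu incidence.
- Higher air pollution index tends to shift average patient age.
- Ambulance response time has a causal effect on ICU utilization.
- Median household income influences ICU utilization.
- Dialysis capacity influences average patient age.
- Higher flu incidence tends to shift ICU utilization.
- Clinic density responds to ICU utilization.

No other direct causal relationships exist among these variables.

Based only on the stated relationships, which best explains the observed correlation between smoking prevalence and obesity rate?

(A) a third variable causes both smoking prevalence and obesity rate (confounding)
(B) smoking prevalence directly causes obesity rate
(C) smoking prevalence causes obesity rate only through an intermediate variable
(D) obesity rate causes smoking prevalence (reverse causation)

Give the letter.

Air pollution index causes smoking prevalence (air pollution index → vaccination rate → flu incidence → ICU utilization → smoking prevalence) and obesity rate (air pollution index → average patient age → obesity rate) — a common cause creating the correlation.
There is no stated path from smoking prevalence to obesity rate or from obesity rate to smoking prevalence, so neither direct nor reverse causation applies.

A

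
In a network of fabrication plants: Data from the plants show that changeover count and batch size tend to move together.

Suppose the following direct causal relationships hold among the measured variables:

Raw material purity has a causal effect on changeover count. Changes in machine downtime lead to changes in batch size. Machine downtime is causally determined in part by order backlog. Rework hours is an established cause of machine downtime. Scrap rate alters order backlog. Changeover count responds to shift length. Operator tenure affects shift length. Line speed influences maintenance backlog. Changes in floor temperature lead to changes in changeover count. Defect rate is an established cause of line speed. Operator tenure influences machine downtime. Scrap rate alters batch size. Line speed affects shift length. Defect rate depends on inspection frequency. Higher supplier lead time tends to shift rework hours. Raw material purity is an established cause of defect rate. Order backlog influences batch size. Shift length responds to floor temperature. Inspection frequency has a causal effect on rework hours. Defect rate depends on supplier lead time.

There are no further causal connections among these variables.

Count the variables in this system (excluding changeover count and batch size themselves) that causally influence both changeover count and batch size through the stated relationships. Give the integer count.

The common causes are: inspection frequency (to changeover count via inspection frequency → defect rate → line speed → shift length → changeover count; to batch size via inspection frequency → rework hours → machine downtime → batch size); operator tenure (to changeover count via operator tenure → shift length → changeover count; to batch size via operator tenure → machine downtime → batch size); supplier lead time (to changeover count via supplier lead time → defect rate → line speed → shift length → changeover count; to batch size via supplier lead time → rework hours → machine downtime → batch size).
Every other variable lacks a causal path to at least one of changeover count and batch size.

3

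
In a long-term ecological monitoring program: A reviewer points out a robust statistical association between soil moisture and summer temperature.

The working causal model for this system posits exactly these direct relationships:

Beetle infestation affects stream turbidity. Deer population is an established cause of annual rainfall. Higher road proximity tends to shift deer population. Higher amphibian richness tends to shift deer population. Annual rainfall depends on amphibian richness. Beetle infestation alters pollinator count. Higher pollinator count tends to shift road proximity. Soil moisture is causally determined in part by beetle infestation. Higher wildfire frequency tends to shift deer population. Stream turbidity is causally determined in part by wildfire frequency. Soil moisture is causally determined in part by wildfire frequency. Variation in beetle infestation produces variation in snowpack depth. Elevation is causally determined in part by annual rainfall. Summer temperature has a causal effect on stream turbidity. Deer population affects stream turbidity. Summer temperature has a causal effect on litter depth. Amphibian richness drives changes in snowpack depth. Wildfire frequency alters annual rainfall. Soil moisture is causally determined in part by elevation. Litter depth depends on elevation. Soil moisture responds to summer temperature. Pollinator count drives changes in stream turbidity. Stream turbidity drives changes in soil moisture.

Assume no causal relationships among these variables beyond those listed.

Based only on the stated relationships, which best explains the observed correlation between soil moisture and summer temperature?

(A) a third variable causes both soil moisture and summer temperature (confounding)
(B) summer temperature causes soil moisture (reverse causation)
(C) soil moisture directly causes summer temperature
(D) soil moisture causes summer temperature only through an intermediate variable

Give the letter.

The stated link runs summer temperature → soil moisture; soil moisture has no causal path to summer temperature. No variable causes both, so confounding is ruled out. The correlation reflects reverse causation.

B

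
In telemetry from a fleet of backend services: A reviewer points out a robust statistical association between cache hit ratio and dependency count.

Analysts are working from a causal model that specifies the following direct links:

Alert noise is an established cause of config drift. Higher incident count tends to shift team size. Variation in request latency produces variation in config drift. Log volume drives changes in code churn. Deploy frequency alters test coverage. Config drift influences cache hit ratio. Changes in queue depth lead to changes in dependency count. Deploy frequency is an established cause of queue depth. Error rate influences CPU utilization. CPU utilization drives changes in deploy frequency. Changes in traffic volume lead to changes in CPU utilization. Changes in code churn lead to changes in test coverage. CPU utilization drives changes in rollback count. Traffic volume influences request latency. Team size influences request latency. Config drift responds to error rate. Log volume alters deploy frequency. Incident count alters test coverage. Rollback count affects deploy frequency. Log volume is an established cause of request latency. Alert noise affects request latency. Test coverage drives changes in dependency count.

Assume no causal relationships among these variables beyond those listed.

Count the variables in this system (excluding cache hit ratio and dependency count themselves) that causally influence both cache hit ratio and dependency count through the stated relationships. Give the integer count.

The common causes are: error rate (to cache hit ratio via error rate → config drift → cache hit ratio; to dependency count via error rate → CPU utilization → deploy frequency → queue depth → dependency count); incident count (to cache hit ratio via incident count → team size → request latency → config drift → cache hit ratio; to dependency count via incident count → test coverage → dependency count); log volume (to cache hit ratio via log volume → request latency → config drift → cache hit ratio; to dependency count via log volume → code churn → test coverage → dependency count); traffic volume (to cache hit ratio via traffic volume → request latency → config drift → cache hit ratio; to dependency count via traffic volume → CPU utilization → deploy frequency → queue depth → dependency count).
Every other variable lacks a causal path to at least one of cache hit ratio and dependency count.

4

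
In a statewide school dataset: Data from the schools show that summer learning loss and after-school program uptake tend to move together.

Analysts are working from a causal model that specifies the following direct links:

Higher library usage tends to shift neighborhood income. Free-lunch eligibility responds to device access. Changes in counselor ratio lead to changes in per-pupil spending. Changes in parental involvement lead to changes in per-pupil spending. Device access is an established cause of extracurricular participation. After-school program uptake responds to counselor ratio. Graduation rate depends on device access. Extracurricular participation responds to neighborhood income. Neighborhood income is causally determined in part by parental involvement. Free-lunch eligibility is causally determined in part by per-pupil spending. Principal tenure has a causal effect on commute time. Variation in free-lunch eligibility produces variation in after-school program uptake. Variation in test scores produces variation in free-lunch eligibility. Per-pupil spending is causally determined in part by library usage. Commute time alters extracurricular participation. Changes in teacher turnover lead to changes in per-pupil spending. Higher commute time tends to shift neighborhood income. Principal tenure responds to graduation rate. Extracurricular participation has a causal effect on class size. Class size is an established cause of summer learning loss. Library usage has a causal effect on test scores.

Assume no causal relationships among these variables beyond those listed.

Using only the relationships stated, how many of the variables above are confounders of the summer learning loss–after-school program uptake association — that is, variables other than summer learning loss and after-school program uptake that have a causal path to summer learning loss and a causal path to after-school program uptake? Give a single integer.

3

The common causes are: device access (to summer learning loss via device access → extracurricular participation → class size → summer learning loss; to after-school program uptake via device access → free-lunch eligibility → after-school program uptake); library usage (to summer learning loss via library usage → neighborhood income → extracurricular participation → class size → summer learning loss; to after-school program uptake via library usage → test scores → free-lunch eligibility → after-school program uptake); parental involvement (to summer learning loss via parental involvement → neighborhood income → extracurricular participation → class size → summer learning loss; to after-school program uptake via parental involvement → per-pupil spending → free-lunch eligibility → after-school program uptake).
Every other variable lacks a causal path to at least one of summer learning loss and after-school program uptake.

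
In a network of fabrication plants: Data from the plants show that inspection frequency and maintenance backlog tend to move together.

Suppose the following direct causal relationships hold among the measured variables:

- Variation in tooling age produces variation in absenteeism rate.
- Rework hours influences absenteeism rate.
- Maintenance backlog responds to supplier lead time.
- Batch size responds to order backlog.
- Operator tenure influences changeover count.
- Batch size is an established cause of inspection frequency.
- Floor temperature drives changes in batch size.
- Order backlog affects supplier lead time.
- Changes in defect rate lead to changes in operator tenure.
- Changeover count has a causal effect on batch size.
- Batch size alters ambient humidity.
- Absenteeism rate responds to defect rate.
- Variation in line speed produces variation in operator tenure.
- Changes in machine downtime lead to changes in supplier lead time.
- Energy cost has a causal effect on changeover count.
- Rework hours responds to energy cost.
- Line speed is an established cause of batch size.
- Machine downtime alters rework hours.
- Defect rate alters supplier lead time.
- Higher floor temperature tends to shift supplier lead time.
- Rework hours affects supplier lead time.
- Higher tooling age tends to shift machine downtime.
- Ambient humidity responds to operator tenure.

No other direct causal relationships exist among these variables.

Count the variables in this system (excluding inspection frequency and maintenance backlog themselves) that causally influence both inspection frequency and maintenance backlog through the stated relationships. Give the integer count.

4

The common causes are: defect rate (to inspection frequency via defect rate → operator tenure → changeover count → batch size → inspection frequency; to maintenance backlog via defect rate → supplier lead time → maintenance backlog); energy cost (to inspection frequency via energy cost → changeover count → batch size → inspection frequency; to maintenance backlog via energy cost → rework hours → supplier lead time → maintenance backlog); floor temperature (to inspection frequency via floor temperature → batch size → inspection frequency; to maintenance backlog via floor temperature → supplier lead time → maintenance backlog); order backlog (to inspection frequency via order backlog → batch size → inspection frequency; to maintenance backlog via order backlog → supplier lead time → maintenance backlog).
Every other variable lacks a causal path to at least one of inspection frequency and maintenance backlog.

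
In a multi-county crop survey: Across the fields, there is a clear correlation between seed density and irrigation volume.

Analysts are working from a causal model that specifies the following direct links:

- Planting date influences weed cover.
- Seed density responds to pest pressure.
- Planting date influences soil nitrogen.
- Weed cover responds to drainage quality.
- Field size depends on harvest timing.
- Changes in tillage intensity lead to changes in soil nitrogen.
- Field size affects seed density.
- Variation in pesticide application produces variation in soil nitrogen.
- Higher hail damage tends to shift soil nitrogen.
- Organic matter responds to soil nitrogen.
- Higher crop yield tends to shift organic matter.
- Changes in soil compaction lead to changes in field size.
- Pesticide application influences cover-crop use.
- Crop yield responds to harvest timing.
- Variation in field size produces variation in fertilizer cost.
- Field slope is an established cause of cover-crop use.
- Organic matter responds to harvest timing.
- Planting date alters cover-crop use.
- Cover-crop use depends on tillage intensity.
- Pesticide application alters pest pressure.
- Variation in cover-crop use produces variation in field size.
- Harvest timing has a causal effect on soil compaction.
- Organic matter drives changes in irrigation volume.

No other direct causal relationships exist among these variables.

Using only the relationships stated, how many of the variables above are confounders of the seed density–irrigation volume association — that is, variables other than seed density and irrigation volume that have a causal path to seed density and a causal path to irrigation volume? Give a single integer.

4

The common causes are: harvest timing (to seed density via harvest timing → field size → seed density; to irrigation volume via harvest timing → organic matter → irrigation volume); pesticide application (to seed density via pesticide application → pest pressure → seed density; to irrigation volume via pesticide application → soil nitrogen → organic matter → irrigation volume); planting date (to seed density via planting date → cover-crop use → field size → seed density; to irrigation volume via planting date → soil nitrogen → organic matter → irrigation volume); tillage intensity (to seed density via tillage intensity → cover-crop use → field size → seed density; to irrigation volume via tillage intensity → soil nitrogen → organic matter → irrigation volume).
Every other variable lacks a causal path to at least one of seed density and irrigation volume.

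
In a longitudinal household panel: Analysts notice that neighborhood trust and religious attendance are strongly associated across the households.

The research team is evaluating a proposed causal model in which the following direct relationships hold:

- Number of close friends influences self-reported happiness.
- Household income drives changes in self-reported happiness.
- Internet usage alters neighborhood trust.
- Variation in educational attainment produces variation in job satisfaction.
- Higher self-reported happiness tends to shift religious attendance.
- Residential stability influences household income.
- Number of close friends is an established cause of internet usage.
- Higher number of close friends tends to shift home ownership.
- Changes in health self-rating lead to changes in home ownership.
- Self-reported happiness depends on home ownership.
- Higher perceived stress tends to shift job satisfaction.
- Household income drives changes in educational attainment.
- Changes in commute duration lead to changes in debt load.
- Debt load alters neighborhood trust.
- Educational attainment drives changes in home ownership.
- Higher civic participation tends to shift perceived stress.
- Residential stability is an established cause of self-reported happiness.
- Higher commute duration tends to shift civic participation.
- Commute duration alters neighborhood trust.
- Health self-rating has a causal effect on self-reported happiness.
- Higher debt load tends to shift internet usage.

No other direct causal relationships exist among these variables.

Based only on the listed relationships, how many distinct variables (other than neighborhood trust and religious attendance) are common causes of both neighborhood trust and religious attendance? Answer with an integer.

1

The common causes are: number of close friends (to neighborhood trust via number of close friends → internet usage → neighborhood trust; to religious attendance via number of close friends → self-reported happiness → religious attendance).
Every other variable lacks a causal path to at least one of neighborhood trust and religious attendance.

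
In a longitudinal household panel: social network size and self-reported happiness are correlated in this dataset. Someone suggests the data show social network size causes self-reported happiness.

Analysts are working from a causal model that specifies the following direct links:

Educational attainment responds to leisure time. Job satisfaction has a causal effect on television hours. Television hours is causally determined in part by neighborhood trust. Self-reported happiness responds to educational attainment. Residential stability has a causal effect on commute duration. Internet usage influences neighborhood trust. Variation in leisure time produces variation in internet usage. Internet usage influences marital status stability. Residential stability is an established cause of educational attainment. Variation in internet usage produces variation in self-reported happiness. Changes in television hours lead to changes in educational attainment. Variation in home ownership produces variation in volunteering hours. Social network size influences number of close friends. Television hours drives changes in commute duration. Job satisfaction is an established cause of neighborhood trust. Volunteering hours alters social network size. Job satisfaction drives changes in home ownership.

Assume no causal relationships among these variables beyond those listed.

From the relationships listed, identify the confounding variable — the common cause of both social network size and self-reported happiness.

job satisfaction

Job satisfaction has a causal path to social network size (job satisfaction → home ownership → volunteering hours → social network size) and a separate causal path to self-reported happiness (job satisfaction → television hours → educational attainment → self-reported happiness), so it is a common cause of both.
No stated relationship gives social network size a causal route to self-reported happiness, so the correlation is explained by the shared upstream cause rather than a direct effect.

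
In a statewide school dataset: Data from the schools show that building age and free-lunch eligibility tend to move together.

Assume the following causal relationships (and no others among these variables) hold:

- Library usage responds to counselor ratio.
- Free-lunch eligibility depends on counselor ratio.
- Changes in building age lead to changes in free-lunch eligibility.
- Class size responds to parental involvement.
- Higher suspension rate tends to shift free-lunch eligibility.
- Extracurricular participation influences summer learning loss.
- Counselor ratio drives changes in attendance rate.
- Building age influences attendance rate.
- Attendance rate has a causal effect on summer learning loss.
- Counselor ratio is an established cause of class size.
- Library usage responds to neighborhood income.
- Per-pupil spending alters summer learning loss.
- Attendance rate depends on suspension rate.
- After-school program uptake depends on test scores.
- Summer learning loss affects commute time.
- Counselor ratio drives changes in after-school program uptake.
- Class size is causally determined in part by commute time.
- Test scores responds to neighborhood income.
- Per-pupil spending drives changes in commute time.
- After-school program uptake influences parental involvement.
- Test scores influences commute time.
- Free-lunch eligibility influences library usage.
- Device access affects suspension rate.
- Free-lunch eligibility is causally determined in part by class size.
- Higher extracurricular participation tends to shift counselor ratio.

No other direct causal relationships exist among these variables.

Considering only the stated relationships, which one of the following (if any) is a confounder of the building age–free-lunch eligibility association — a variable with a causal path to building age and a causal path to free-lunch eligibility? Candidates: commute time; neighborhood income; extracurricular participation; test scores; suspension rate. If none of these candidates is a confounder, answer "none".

None of the listed candidates has causal paths to both building age and free-lunch eligibility in the stated relationships, so none is a common cause.

none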